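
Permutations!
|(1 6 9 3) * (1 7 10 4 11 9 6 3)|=7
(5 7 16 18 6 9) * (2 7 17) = (2 7 16 18 6 9 5 17) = [0, 1, 7, 3, 4, 17, 9, 16, 8, 5, 10, 11, 12, 13, 14, 15, 18, 2, 6]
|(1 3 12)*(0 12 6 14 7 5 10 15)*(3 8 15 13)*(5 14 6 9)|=10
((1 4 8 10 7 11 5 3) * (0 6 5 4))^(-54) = (0 6 5 3 1)(4 8 10 7 11) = ((0 6 5 3 1)(4 8 10 7 11))^(-54)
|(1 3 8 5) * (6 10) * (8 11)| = |(1 3 11 8 5)(6 10)| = 10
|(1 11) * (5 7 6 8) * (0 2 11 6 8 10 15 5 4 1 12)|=|(0 2 11 12)(1 6 10 15 5 7 8 4)|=8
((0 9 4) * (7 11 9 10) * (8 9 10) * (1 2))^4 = (7 11 10)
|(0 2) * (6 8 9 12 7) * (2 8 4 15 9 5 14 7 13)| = |(0 8 5 14 7 6 4 15 9 12 13 2)| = 12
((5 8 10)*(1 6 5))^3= ((1 6 5 8 10))^3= (1 8 6 10 5)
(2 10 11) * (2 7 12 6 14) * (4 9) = (2 10 11 7 12 6 14)(4 9) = [0, 1, 10, 3, 9, 5, 14, 12, 8, 4, 11, 7, 6, 13, 2]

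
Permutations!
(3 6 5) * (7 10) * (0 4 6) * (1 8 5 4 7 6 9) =[7, 8, 2, 0, 9, 3, 4, 10, 5, 1, 6] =(0 7 10 6 4 9 1 8 5 3)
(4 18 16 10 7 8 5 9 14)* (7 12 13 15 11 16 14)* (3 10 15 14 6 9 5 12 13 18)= [0, 1, 2, 10, 3, 5, 9, 8, 12, 7, 13, 16, 18, 14, 4, 11, 15, 17, 6]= (3 10 13 14 4)(6 9 7 8 12 18)(11 16 15)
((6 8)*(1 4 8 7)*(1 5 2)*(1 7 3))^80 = ((1 4 8 6 3)(2 7 5))^80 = (8)(2 5 7)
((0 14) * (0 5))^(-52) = (0 5 14)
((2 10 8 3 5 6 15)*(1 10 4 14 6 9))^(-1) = (1 9 5 3 8 10)(2 15 6 14 4)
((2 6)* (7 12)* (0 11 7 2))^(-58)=(0 7 2)(6 11 12)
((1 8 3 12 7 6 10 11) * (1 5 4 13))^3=((1 8 3 12 7 6 10 11 5 4 13))^3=(1 12 10 4 8 7 11 13 3 6 5)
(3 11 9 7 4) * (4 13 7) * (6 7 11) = (3 6 7 13 11 9 4) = [0, 1, 2, 6, 3, 5, 7, 13, 8, 4, 10, 9, 12, 11]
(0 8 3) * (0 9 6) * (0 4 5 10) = (0 8 3 9 6 4 5 10) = [8, 1, 2, 9, 5, 10, 4, 7, 3, 6, 0]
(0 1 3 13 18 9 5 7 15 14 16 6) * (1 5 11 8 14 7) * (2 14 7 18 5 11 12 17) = (0 11 8 7 15 18 9 12 17 2 14 16 6)(1 3 13 5) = [11, 3, 14, 13, 4, 1, 0, 15, 7, 12, 10, 8, 17, 5, 16, 18, 6, 2, 9]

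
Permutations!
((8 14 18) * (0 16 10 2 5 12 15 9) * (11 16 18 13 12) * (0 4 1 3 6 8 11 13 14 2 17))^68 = (0 11 10)(1 6 2 13 15 4 3 8 5 12 9)(16 17 18) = ((0 18 11 16 10 17)(1 3 6 8 2 5 13 12 15 9 4))^68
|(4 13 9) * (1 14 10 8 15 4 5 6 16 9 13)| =12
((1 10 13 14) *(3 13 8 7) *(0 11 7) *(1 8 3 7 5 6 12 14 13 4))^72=((0 11 5 6 12 14 8)(1 10 3 4))^72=(0 5 12 8 11 6 14)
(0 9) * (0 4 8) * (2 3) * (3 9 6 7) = (0 6 7 3 2 9 4 8) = [6, 1, 9, 2, 8, 5, 7, 3, 0, 4]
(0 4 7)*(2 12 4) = [2, 1, 12, 3, 7, 5, 6, 0, 8, 9, 10, 11, 4] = (0 2 12 4 7)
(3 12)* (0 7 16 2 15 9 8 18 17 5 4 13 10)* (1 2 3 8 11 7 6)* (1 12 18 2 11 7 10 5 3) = (0 6 12 8 2 15 9 7 16 1 11 10)(3 18 17)(4 13 5) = [6, 11, 15, 18, 13, 4, 12, 16, 2, 7, 0, 10, 8, 5, 14, 9, 1, 3, 17]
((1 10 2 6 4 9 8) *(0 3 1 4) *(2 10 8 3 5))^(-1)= ((10)(0 5 2 6)(1 8 4 9 3))^(-1)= (10)(0 6 2 5)(1 3 9 4 8)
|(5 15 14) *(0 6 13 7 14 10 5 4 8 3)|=|(0 6 13 7 14 4 8 3)(5 15 10)|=24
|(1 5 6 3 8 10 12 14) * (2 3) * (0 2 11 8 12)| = |(0 2 3 12 14 1 5 6 11 8 10)| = 11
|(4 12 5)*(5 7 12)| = 2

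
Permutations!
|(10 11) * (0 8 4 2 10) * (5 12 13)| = 6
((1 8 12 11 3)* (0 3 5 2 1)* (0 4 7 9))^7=((0 3 4 7 9)(1 8 12 11 5 2))^7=(0 4 9 3 7)(1 8 12 11 5 2)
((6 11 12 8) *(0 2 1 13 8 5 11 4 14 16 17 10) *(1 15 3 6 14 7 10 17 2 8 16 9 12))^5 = ((17)(0 8 14 9 12 5 11 1 13 16 2 15 3 6 4 7 10))^5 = (17)(0 5 2 7 9 13 6 8 11 15 10 12 16 4 14 1 3)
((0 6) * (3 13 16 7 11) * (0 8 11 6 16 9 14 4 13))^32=(0 8 16 11 7 3 6)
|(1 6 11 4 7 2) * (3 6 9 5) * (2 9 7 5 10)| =5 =|(1 7 9 10 2)(3 6 11 4 5)|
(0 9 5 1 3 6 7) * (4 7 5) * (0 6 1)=(0 9 4 7 6 5)(1 3)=[9, 3, 2, 1, 7, 0, 5, 6, 8, 4]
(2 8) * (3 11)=(2 8)(3 11)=[0, 1, 8, 11, 4, 5, 6, 7, 2, 9, 10, 3]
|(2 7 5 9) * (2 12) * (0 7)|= 6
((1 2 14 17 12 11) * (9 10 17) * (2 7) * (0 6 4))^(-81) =(17)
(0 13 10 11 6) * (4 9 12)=(0 13 10 11 6)(4 9 12)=[13, 1, 2, 3, 9, 5, 0, 7, 8, 12, 11, 6, 4, 10]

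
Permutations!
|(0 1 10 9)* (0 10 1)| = |(9 10)| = 2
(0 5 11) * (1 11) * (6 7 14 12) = [5, 11, 2, 3, 4, 1, 7, 14, 8, 9, 10, 0, 6, 13, 12] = (0 5 1 11)(6 7 14 12)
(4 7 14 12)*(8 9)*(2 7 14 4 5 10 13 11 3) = (2 7 4 14 12 5 10 13 11 3)(8 9) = [0, 1, 7, 2, 14, 10, 6, 4, 9, 8, 13, 3, 5, 11, 12]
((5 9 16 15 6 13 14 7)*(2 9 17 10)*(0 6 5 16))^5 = (0 16 2 14 17 6 15 9 7 10 13 5)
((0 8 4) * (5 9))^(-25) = ((0 8 4)(5 9))^(-25) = (0 4 8)(5 9)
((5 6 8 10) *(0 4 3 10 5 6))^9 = ((0 4 3 10 6 8 5))^9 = (0 3 6 5 4 10 8)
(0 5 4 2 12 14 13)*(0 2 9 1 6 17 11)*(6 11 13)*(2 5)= (0 2 12 14 6 17 13 5 4 9 1 11)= [2, 11, 12, 3, 9, 4, 17, 7, 8, 1, 10, 0, 14, 5, 6, 15, 16, 13]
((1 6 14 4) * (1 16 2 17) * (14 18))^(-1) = (1 17 2 16 4 14 18 6)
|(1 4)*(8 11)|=|(1 4)(8 11)|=2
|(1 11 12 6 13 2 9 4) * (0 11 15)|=|(0 11 12 6 13 2 9 4 1 15)|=10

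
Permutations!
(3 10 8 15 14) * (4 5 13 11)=[0, 1, 2, 10, 5, 13, 6, 7, 15, 9, 8, 4, 12, 11, 3, 14]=(3 10 8 15 14)(4 5 13 11)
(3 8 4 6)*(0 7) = (0 7)(3 8 4 6) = [7, 1, 2, 8, 6, 5, 3, 0, 4]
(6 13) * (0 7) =(0 7)(6 13) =[7, 1, 2, 3, 4, 5, 13, 0, 8, 9, 10, 11, 12, 6]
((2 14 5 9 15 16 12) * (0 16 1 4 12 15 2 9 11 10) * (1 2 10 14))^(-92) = ((0 16 15 2 1 4 12 9 10)(5 11 14))^(-92) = (0 9 4 2 16 10 12 1 15)(5 11 14)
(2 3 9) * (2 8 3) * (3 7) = [0, 1, 2, 9, 4, 5, 6, 3, 7, 8] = (3 9 8 7)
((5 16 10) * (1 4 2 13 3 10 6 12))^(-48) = ((1 4 2 13 3 10 5 16 6 12))^(-48) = (1 2 3 5 6)(4 13 10 16 12)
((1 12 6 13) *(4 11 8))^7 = ((1 12 6 13)(4 11 8))^7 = (1 13 6 12)(4 11 8)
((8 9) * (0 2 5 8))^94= (0 9 8 5 2)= ((0 2 5 8 9))^94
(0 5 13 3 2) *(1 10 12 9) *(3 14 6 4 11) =(0 5 13 14 6 4 11 3 2)(1 10 12 9) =[5, 10, 0, 2, 11, 13, 4, 7, 8, 1, 12, 3, 9, 14, 6]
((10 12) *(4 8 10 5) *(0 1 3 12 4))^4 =(0 5 12 3 1)(4 8 10) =((0 1 3 12 5)(4 8 10))^4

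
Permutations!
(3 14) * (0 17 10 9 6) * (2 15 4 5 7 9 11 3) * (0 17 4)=(0 4 5 7 9 6 17 10 11 3 14 2 15)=[4, 1, 15, 14, 5, 7, 17, 9, 8, 6, 11, 3, 12, 13, 2, 0, 16, 10]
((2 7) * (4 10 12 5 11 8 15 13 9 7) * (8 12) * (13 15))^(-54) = ((15)(2 4 10 8 13 9 7)(5 11 12))^(-54) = (15)(2 10 13 7 4 8 9)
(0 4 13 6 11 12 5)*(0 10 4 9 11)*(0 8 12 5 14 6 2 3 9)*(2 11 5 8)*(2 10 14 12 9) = (2 3)(4 13 11 8 9 5 14 6 10) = [0, 1, 3, 2, 13, 14, 10, 7, 9, 5, 4, 8, 12, 11, 6]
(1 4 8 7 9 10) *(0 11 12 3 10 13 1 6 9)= (0 11 12 3 10 6 9 13 1 4 8 7)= [11, 4, 2, 10, 8, 5, 9, 0, 7, 13, 6, 12, 3, 1]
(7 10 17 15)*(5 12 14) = [0, 1, 2, 3, 4, 12, 6, 10, 8, 9, 17, 11, 14, 13, 5, 7, 16, 15] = (5 12 14)(7 10 17 15)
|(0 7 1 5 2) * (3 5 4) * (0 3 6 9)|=|(0 7 1 4 6 9)(2 3 5)|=6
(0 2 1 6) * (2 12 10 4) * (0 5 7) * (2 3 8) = [12, 6, 1, 8, 3, 7, 5, 0, 2, 9, 4, 11, 10] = (0 12 10 4 3 8 2 1 6 5 7)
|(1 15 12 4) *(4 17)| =|(1 15 12 17 4)| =5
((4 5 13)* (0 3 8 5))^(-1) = ((0 3 8 5 13 4))^(-1) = (0 4 13 5 8 3)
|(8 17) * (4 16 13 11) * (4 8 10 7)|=|(4 16 13 11 8 17 10 7)|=8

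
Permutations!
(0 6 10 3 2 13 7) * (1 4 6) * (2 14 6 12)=(0 1 4 12 2 13 7)(3 14 6 10)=[1, 4, 13, 14, 12, 5, 10, 0, 8, 9, 3, 11, 2, 7, 6]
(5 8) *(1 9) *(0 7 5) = (0 7 5 8)(1 9) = [7, 9, 2, 3, 4, 8, 6, 5, 0, 1]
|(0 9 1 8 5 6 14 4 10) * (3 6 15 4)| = 24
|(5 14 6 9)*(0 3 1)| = |(0 3 1)(5 14 6 9)| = 12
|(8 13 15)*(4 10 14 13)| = |(4 10 14 13 15 8)| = 6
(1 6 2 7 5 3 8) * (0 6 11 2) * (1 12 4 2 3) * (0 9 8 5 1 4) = (0 6 9 8 12)(1 11 3 5 4 2 7) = [6, 11, 7, 5, 2, 4, 9, 1, 12, 8, 10, 3, 0]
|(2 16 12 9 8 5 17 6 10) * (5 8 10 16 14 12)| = 20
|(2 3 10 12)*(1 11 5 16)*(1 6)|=|(1 11 5 16 6)(2 3 10 12)|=20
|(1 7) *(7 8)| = |(1 8 7)| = 3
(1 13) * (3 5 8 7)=(1 13)(3 5 8 7)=[0, 13, 2, 5, 4, 8, 6, 3, 7, 9, 10, 11, 12, 1]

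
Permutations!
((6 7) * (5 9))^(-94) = ((5 9)(6 7))^(-94) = (9)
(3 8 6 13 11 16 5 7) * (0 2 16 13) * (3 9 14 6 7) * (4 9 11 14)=(0 2 16 5 3 8 7 11 13 14 6)(4 9)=[2, 1, 16, 8, 9, 3, 0, 11, 7, 4, 10, 13, 12, 14, 6, 15, 5]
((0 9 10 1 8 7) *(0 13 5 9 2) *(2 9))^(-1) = ((0 9 10 1 8 7 13 5 2))^(-1) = (0 2 5 13 7 8 1 10 9)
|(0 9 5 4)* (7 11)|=4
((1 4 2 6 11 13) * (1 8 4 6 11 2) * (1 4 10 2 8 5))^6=(1 13 2 8)(5 11 10 6)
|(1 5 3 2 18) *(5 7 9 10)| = |(1 7 9 10 5 3 2 18)| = 8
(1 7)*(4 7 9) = (1 9 4 7) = [0, 9, 2, 3, 7, 5, 6, 1, 8, 4]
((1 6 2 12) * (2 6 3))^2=((1 3 2 12))^2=(1 2)(3 12)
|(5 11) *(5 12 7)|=4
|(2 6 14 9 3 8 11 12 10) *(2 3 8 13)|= 10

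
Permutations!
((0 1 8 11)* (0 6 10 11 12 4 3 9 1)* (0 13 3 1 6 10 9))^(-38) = (0 13 3)(1 12)(4 8)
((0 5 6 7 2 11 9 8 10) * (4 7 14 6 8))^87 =((0 5 8 10)(2 11 9 4 7)(6 14))^87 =(0 10 8 5)(2 9 7 11 4)(6 14)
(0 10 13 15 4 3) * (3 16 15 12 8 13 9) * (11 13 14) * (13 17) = (0 10 9 3)(4 16 15)(8 14 11 17 13 12) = [10, 1, 2, 0, 16, 5, 6, 7, 14, 3, 9, 17, 8, 12, 11, 4, 15, 13]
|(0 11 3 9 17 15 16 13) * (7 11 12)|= 10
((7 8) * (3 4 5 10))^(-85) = (3 10 5 4)(7 8)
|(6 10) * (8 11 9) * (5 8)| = |(5 8 11 9)(6 10)| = 4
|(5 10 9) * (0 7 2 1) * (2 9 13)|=|(0 7 9 5 10 13 2 1)|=8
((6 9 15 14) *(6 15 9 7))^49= (6 7)(14 15)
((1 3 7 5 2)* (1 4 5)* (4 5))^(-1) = (1 7 3)(2 5)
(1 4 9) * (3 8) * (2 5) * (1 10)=(1 4 9 10)(2 5)(3 8)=[0, 4, 5, 8, 9, 2, 6, 7, 3, 10, 1]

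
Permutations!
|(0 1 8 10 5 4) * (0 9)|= |(0 1 8 10 5 4 9)|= 7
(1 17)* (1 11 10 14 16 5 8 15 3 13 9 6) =[0, 17, 2, 13, 4, 8, 1, 7, 15, 6, 14, 10, 12, 9, 16, 3, 5, 11] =(1 17 11 10 14 16 5 8 15 3 13 9 6)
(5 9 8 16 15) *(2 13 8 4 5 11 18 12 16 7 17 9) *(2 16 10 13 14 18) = [0, 1, 14, 3, 5, 16, 6, 17, 7, 4, 13, 2, 10, 8, 18, 11, 15, 9, 12] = (2 14 18 12 10 13 8 7 17 9 4 5 16 15 11)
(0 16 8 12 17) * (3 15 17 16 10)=(0 10 3 15 17)(8 12 16)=[10, 1, 2, 15, 4, 5, 6, 7, 12, 9, 3, 11, 16, 13, 14, 17, 8, 0]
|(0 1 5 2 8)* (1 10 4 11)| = |(0 10 4 11 1 5 2 8)| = 8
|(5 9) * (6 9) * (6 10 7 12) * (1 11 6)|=8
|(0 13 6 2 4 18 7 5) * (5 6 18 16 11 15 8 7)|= |(0 13 18 5)(2 4 16 11 15 8 7 6)|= 8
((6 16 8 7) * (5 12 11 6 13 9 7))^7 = ((5 12 11 6 16 8)(7 13 9))^7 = (5 12 11 6 16 8)(7 13 9)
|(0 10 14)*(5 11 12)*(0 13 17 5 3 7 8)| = |(0 10 14 13 17 5 11 12 3 7 8)| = 11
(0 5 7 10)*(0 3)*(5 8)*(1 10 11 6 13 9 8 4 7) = [4, 10, 2, 0, 7, 1, 13, 11, 5, 8, 3, 6, 12, 9] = (0 4 7 11 6 13 9 8 5 1 10 3)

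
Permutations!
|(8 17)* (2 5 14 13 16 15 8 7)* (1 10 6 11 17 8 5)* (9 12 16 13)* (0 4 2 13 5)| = 16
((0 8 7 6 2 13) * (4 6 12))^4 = (0 4)(2 7)(6 8)(12 13)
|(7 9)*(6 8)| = |(6 8)(7 9)| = 2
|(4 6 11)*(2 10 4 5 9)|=7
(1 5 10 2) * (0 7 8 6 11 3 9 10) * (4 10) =(0 7 8 6 11 3 9 4 10 2 1 5) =[7, 5, 1, 9, 10, 0, 11, 8, 6, 4, 2, 3]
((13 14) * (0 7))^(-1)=((0 7)(13 14))^(-1)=(0 7)(13 14)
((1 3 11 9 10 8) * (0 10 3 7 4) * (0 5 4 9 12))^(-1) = (0 12 11 3 9 7 1 8 10)(4 5)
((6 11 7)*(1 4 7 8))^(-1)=(1 8 11 6 7 4)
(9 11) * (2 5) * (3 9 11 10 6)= [0, 1, 5, 9, 4, 2, 3, 7, 8, 10, 6, 11]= (11)(2 5)(3 9 10 6)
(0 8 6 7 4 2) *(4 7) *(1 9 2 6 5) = (0 8 5 1 9 2)(4 6) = [8, 9, 0, 3, 6, 1, 4, 7, 5, 2]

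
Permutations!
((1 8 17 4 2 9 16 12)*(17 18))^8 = ((1 8 18 17 4 2 9 16 12))^8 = (1 12 16 9 2 4 17 18 8)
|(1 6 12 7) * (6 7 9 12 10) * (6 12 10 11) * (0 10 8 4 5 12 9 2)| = |(0 10 9 8 4 5 12 2)(1 7)(6 11)| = 8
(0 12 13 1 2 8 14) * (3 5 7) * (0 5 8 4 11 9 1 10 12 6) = (0 6)(1 2 4 11 9)(3 8 14 5 7)(10 12 13) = [6, 2, 4, 8, 11, 7, 0, 3, 14, 1, 12, 9, 13, 10, 5]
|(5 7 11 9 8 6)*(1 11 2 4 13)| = 10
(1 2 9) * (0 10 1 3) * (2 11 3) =(0 10 1 11 3)(2 9) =[10, 11, 9, 0, 4, 5, 6, 7, 8, 2, 1, 3]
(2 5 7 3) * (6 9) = (2 5 7 3)(6 9) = [0, 1, 5, 2, 4, 7, 9, 3, 8, 6]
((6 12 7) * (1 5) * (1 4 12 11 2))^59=(1 12 11 5 7 2 4 6)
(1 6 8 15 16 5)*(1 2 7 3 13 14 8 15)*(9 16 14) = [0, 6, 7, 13, 4, 2, 15, 3, 1, 16, 10, 11, 12, 9, 8, 14, 5] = (1 6 15 14 8)(2 7 3 13 9 16 5)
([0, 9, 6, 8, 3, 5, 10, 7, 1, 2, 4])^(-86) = [0, 2, 10, 1, 8, 5, 4, 7, 9, 6, 3]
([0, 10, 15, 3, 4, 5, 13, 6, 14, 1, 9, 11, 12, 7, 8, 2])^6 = [0, 1, 2, 3, 4, 5, 6, 7, 8, 9, 10, 11, 12, 13, 14, 15]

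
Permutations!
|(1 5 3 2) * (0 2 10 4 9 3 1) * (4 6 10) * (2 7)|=|(0 7 2)(1 5)(3 4 9)(6 10)|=6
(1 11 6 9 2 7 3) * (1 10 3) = (1 11 6 9 2 7)(3 10) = [0, 11, 7, 10, 4, 5, 9, 1, 8, 2, 3, 6]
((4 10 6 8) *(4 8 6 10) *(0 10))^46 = (10)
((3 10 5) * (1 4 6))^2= (1 6 4)(3 5 10)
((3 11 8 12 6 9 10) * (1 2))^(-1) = ((1 2)(3 11 8 12 6 9 10))^(-1) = (1 2)(3 10 9 6 12 8 11)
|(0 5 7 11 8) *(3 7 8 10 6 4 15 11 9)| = |(0 5 8)(3 7 9)(4 15 11 10 6)| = 15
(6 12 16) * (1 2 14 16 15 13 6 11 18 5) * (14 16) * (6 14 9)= (1 2 16 11 18 5)(6 12 15 13 14 9)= [0, 2, 16, 3, 4, 1, 12, 7, 8, 6, 10, 18, 15, 14, 9, 13, 11, 17, 5]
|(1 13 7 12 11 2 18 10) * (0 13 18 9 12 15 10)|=|(0 13 7 15 10 1 18)(2 9 12 11)|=28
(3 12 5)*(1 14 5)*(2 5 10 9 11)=(1 14 10 9 11 2 5 3 12)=[0, 14, 5, 12, 4, 3, 6, 7, 8, 11, 9, 2, 1, 13, 10]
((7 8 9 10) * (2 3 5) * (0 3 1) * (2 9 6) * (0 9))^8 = ((0 3 5)(1 9 10 7 8 6 2))^8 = (0 5 3)(1 9 10 7 8 6 2)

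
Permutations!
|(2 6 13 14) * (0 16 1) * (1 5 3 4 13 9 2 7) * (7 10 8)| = |(0 16 5 3 4 13 14 10 8 7 1)(2 6 9)| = 33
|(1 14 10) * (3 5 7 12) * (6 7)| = 15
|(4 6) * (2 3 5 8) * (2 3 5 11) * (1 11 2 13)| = 12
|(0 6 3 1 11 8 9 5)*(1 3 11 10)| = |(0 6 11 8 9 5)(1 10)| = 6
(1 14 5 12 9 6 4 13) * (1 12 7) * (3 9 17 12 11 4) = [0, 14, 2, 9, 13, 7, 3, 1, 8, 6, 10, 4, 17, 11, 5, 15, 16, 12] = (1 14 5 7)(3 9 6)(4 13 11)(12 17)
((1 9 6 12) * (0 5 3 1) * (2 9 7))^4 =((0 5 3 1 7 2 9 6 12))^4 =(0 7 12 1 6 3 9 5 2)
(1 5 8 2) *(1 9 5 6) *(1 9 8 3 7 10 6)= [0, 1, 8, 7, 4, 3, 9, 10, 2, 5, 6]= (2 8)(3 7 10 6 9 5)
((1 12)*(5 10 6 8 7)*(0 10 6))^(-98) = ((0 10)(1 12)(5 6 8 7))^(-98) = (12)(5 8)(6 7)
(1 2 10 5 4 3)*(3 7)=[0, 2, 10, 1, 7, 4, 6, 3, 8, 9, 5]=(1 2 10 5 4 7 3)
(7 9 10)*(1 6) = [0, 6, 2, 3, 4, 5, 1, 9, 8, 10, 7] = (1 6)(7 9 10)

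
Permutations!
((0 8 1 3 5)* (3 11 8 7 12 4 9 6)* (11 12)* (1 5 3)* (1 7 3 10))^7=((0 3 10 1 12 4 9 6 7 11 8 5))^7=(0 6 10 11 12 5 9 3 7 1 8 4)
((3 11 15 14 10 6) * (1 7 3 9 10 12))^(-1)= ((1 7 3 11 15 14 12)(6 9 10))^(-1)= (1 12 14 15 11 3 7)(6 10 9)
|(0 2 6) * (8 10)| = 6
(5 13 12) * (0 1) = (0 1)(5 13 12) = [1, 0, 2, 3, 4, 13, 6, 7, 8, 9, 10, 11, 5, 12]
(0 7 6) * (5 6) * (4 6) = (0 7 5 4 6) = [7, 1, 2, 3, 6, 4, 0, 5]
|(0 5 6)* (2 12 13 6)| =|(0 5 2 12 13 6)| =6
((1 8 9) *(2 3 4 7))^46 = (1 8 9)(2 4)(3 7)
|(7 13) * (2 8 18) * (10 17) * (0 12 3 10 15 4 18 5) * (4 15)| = 10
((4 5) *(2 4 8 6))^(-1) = (2 6 8 5 4)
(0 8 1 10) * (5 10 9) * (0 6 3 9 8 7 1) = (0 7 1 8)(3 9 5 10 6) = [7, 8, 2, 9, 4, 10, 3, 1, 0, 5, 6]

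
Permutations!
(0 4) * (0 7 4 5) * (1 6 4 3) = (0 5)(1 6 4 7 3) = [5, 6, 2, 1, 7, 0, 4, 3]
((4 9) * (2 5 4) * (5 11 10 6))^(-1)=(2 9 4 5 6 10 11)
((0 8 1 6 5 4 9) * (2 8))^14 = ((0 2 8 1 6 5 4 9))^14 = (0 4 6 8)(1 2 9 5)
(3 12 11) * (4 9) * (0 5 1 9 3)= (0 5 1 9 4 3 12 11)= [5, 9, 2, 12, 3, 1, 6, 7, 8, 4, 10, 0, 11]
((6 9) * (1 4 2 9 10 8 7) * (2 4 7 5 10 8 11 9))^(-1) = ((1 7)(5 10 11 9 6 8))^(-1) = (1 7)(5 8 6 9 11 10)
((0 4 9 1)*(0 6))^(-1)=(0 6 1 9 4)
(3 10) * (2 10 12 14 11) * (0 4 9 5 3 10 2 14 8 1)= (0 4 9 5 3 12 8 1)(11 14)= [4, 0, 2, 12, 9, 3, 6, 7, 1, 5, 10, 14, 8, 13, 11]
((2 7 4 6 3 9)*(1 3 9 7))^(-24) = ((1 3 7 4 6 9 2))^(-24) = (1 6 3 9 7 2 4)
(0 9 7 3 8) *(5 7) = (0 9 5 7 3 8) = [9, 1, 2, 8, 4, 7, 6, 3, 0, 5]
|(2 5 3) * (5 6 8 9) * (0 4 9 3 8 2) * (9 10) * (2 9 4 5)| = 12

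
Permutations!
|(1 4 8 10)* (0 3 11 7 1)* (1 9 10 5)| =12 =|(0 3 11 7 9 10)(1 4 8 5)|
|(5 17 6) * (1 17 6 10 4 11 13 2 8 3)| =18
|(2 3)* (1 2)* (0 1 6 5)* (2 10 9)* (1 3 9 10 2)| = 12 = |(10)(0 3 6 5)(1 2 9)|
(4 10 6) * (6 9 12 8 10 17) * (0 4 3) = (0 4 17 6 3)(8 10 9 12) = [4, 1, 2, 0, 17, 5, 3, 7, 10, 12, 9, 11, 8, 13, 14, 15, 16, 6]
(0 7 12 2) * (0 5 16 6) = [7, 1, 5, 3, 4, 16, 0, 12, 8, 9, 10, 11, 2, 13, 14, 15, 6] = (0 7 12 2 5 16 6)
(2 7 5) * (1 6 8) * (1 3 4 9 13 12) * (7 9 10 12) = (1 6 8 3 4 10 12)(2 9 13 7 5) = [0, 6, 9, 4, 10, 2, 8, 5, 3, 13, 12, 11, 1, 7]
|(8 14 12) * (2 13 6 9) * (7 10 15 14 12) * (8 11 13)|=|(2 8 12 11 13 6 9)(7 10 15 14)|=28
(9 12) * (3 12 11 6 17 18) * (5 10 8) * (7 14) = [0, 1, 2, 12, 4, 10, 17, 14, 5, 11, 8, 6, 9, 13, 7, 15, 16, 18, 3] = (3 12 9 11 6 17 18)(5 10 8)(7 14)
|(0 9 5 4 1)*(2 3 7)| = 15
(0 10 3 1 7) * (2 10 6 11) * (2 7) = (0 6 11 7)(1 2 10 3) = [6, 2, 10, 1, 4, 5, 11, 0, 8, 9, 3, 7]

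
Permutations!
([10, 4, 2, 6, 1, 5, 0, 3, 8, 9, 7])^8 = (0 3 10 6 7)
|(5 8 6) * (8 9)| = |(5 9 8 6)| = 4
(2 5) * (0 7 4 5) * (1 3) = (0 7 4 5 2)(1 3) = [7, 3, 0, 1, 5, 2, 6, 4]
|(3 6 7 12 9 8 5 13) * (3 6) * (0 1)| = |(0 1)(5 13 6 7 12 9 8)| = 14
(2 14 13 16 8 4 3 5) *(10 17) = (2 14 13 16 8 4 3 5)(10 17) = [0, 1, 14, 5, 3, 2, 6, 7, 4, 9, 17, 11, 12, 16, 13, 15, 8, 10]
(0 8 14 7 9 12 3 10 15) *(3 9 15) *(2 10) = [8, 1, 10, 2, 4, 5, 6, 15, 14, 12, 3, 11, 9, 13, 7, 0] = (0 8 14 7 15)(2 10 3)(9 12)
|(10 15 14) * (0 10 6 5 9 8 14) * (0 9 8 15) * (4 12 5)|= 6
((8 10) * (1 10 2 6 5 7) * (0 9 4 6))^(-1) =((0 9 4 6 5 7 1 10 8 2))^(-1) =(0 2 8 10 1 7 5 6 4 9)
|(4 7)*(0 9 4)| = 4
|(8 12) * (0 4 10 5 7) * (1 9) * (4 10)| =|(0 10 5 7)(1 9)(8 12)| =4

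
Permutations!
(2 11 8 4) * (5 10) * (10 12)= [0, 1, 11, 3, 2, 12, 6, 7, 4, 9, 5, 8, 10]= (2 11 8 4)(5 12 10)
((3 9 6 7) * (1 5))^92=((1 5)(3 9 6 7))^92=(9)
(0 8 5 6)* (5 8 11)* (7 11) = (0 7 11 5 6) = [7, 1, 2, 3, 4, 6, 0, 11, 8, 9, 10, 5]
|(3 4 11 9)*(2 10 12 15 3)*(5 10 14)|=|(2 14 5 10 12 15 3 4 11 9)|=10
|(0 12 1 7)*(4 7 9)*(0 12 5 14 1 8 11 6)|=11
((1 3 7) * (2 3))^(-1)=(1 7 3 2)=((1 2 3 7))^(-1)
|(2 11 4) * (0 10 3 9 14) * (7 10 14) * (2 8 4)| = 4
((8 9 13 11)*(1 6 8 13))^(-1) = (1 9 8 6)(11 13)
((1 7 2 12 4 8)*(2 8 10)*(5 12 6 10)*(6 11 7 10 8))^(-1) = ((1 10 2 11 7 6 8)(4 5 12))^(-1) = (1 8 6 7 11 2 10)(4 12 5)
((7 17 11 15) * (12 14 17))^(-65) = ((7 12 14 17 11 15))^(-65) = (7 12 14 17 11 15)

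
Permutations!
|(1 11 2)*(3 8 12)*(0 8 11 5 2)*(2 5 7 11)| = 8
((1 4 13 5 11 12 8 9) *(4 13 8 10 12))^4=((1 13 5 11 4 8 9)(10 12))^4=(1 4 13 8 5 9 11)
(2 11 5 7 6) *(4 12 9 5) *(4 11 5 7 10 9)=(2 5 10 9 7 6)(4 12)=[0, 1, 5, 3, 12, 10, 2, 6, 8, 7, 9, 11, 4]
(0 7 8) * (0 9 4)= (0 7 8 9 4)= [7, 1, 2, 3, 0, 5, 6, 8, 9, 4]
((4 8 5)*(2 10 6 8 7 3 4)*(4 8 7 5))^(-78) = (2 6 3 4)(5 10 7 8)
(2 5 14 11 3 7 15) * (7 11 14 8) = (2 5 8 7 15)(3 11) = [0, 1, 5, 11, 4, 8, 6, 15, 7, 9, 10, 3, 12, 13, 14, 2]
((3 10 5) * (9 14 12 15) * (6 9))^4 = (3 10 5)(6 15 12 14 9)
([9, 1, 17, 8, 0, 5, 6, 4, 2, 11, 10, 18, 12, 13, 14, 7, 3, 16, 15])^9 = (0 11 15 4 9 18 7)(2 8 3 16 17)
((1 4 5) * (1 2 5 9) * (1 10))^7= ((1 4 9 10)(2 5))^7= (1 10 9 4)(2 5)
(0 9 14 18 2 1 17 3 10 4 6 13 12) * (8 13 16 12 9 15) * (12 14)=(0 15 8 13 9 12)(1 17 3 10 4 6 16 14 18 2)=[15, 17, 1, 10, 6, 5, 16, 7, 13, 12, 4, 11, 0, 9, 18, 8, 14, 3, 2]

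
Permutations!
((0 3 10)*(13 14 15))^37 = ((0 3 10)(13 14 15))^37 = (0 3 10)(13 14 15)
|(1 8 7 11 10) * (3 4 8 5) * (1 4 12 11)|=9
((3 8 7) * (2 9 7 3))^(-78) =(9)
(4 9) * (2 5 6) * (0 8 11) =(0 8 11)(2 5 6)(4 9) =[8, 1, 5, 3, 9, 6, 2, 7, 11, 4, 10, 0]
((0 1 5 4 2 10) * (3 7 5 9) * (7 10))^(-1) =(0 10 3 9 1)(2 4 5 7)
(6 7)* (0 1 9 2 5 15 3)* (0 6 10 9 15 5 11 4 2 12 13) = (0 1 15 3 6 7 10 9 12 13)(2 11 4) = [1, 15, 11, 6, 2, 5, 7, 10, 8, 12, 9, 4, 13, 0, 14, 3]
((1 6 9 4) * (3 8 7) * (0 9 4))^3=((0 9)(1 6 4)(3 8 7))^3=(0 9)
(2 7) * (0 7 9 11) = (0 7 2 9 11) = [7, 1, 9, 3, 4, 5, 6, 2, 8, 11, 10, 0]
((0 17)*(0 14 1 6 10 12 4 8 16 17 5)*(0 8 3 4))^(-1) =(0 12 10 6 1 14 17 16 8 5)(3 4)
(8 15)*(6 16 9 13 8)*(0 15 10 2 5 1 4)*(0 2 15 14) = (0 14)(1 4 2 5)(6 16 9 13 8 10 15) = [14, 4, 5, 3, 2, 1, 16, 7, 10, 13, 15, 11, 12, 8, 0, 6, 9]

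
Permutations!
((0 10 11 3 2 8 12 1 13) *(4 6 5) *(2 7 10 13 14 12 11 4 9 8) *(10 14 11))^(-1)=((0 13)(1 11 3 7 14 12)(4 6 5 9 8 10))^(-1)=(0 13)(1 12 14 7 3 11)(4 10 8 9 5 6)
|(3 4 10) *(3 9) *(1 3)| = |(1 3 4 10 9)| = 5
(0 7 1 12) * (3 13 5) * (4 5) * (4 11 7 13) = (0 13 11 7 1 12)(3 4 5) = [13, 12, 2, 4, 5, 3, 6, 1, 8, 9, 10, 7, 0, 11]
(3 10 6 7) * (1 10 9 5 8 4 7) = (1 10 6)(3 9 5 8 4 7) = [0, 10, 2, 9, 7, 8, 1, 3, 4, 5, 6]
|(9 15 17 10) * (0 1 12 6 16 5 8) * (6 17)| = |(0 1 12 17 10 9 15 6 16 5 8)| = 11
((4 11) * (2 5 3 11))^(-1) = (2 4 11 3 5)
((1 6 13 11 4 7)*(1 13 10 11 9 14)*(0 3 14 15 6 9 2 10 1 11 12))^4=(15)(0 4 10 14 13)(2 3 7 12 11)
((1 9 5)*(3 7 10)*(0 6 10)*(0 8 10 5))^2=((0 6 5 1 9)(3 7 8 10))^2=(0 5 9 6 1)(3 8)(7 10)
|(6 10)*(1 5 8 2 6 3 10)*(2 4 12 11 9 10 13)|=12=|(1 5 8 4 12 11 9 10 3 13 2 6)|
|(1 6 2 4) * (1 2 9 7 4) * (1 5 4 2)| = |(1 6 9 7 2 5 4)| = 7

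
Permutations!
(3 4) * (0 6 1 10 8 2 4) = (0 6 1 10 8 2 4 3) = [6, 10, 4, 0, 3, 5, 1, 7, 2, 9, 8]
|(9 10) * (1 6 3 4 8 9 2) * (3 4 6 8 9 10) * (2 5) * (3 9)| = |(1 8 10 5 2)(3 6 4)| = 15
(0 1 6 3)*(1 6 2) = (0 6 3)(1 2) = [6, 2, 1, 0, 4, 5, 3]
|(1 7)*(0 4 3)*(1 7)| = |(7)(0 4 3)| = 3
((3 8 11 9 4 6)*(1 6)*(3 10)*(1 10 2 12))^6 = ((1 6 2 12)(3 8 11 9 4 10))^6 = (1 2)(6 12)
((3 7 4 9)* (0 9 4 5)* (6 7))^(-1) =((0 9 3 6 7 5))^(-1) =(0 5 7 6 3 9)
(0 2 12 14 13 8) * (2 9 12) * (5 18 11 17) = (0 9 12 14 13 8)(5 18 11 17) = [9, 1, 2, 3, 4, 18, 6, 7, 0, 12, 10, 17, 14, 8, 13, 15, 16, 5, 11]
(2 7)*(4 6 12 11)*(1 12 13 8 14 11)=[0, 12, 7, 3, 6, 5, 13, 2, 14, 9, 10, 4, 1, 8, 11]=(1 12)(2 7)(4 6 13 8 14 11)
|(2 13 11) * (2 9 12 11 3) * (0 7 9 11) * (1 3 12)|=8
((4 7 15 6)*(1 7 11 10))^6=((1 7 15 6 4 11 10))^6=(1 10 11 4 6 15 7)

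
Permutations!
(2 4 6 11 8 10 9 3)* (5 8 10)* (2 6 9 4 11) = [0, 1, 11, 6, 9, 8, 2, 7, 5, 3, 4, 10] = (2 11 10 4 9 3 6)(5 8)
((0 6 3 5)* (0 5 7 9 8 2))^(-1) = (0 2 8 9 7 3 6)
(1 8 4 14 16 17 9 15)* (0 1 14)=[1, 8, 2, 3, 0, 5, 6, 7, 4, 15, 10, 11, 12, 13, 16, 14, 17, 9]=(0 1 8 4)(9 15 14 16 17)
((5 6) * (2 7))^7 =((2 7)(5 6))^7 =(2 7)(5 6)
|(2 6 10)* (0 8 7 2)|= |(0 8 7 2 6 10)|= 6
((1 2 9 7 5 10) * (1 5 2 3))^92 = ((1 3)(2 9 7)(5 10))^92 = (10)(2 7 9)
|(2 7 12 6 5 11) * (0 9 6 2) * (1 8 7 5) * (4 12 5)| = |(0 9 6 1 8 7 5 11)(2 4 12)| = 24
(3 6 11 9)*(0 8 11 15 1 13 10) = (0 8 11 9 3 6 15 1 13 10) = [8, 13, 2, 6, 4, 5, 15, 7, 11, 3, 0, 9, 12, 10, 14, 1]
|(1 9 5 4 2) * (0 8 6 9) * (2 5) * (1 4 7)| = |(0 8 6 9 2 4 5 7 1)| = 9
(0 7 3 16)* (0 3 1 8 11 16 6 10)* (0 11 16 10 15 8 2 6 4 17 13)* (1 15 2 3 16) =[7, 3, 6, 4, 17, 5, 2, 15, 1, 9, 11, 10, 12, 0, 14, 8, 16, 13] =(0 7 15 8 1 3 4 17 13)(2 6)(10 11)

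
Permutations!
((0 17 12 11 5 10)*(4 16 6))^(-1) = ((0 17 12 11 5 10)(4 16 6))^(-1) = (0 10 5 11 12 17)(4 6 16)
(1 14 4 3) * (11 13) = [0, 14, 2, 1, 3, 5, 6, 7, 8, 9, 10, 13, 12, 11, 4] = (1 14 4 3)(11 13)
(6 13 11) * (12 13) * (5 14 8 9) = (5 14 8 9)(6 12 13 11) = [0, 1, 2, 3, 4, 14, 12, 7, 9, 5, 10, 6, 13, 11, 8]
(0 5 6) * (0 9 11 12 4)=(0 5 6 9 11 12 4)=[5, 1, 2, 3, 0, 6, 9, 7, 8, 11, 10, 12, 4]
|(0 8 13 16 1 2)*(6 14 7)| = 6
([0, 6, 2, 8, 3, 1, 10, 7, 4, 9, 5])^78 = [0, 10, 2, 3, 4, 6, 5, 7, 8, 9, 1]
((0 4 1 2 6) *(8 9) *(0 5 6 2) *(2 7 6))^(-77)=(0 4 1)(2 5 6 7)(8 9)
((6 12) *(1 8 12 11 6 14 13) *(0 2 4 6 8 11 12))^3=(0 6 13 8 4 14 11 2 12 1)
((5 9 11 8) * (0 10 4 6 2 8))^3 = ((0 10 4 6 2 8 5 9 11))^3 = (0 6 5)(2 9 10)(4 8 11)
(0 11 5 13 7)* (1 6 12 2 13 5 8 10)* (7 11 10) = [10, 6, 13, 3, 4, 5, 12, 0, 7, 9, 1, 8, 2, 11] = (0 10 1 6 12 2 13 11 8 7)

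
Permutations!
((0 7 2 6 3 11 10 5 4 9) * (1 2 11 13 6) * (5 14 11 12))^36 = (14)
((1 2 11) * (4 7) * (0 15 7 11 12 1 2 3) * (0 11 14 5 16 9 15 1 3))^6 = ((0 1)(2 12 3 11)(4 14 5 16 9 15 7))^6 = (2 3)(4 7 15 9 16 5 14)(11 12)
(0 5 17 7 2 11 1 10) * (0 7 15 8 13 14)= (0 5 17 15 8 13 14)(1 10 7 2 11)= [5, 10, 11, 3, 4, 17, 6, 2, 13, 9, 7, 1, 12, 14, 0, 8, 16, 15]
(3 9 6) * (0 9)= (0 9 6 3)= [9, 1, 2, 0, 4, 5, 3, 7, 8, 6]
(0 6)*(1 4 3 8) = (0 6)(1 4 3 8) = [6, 4, 2, 8, 3, 5, 0, 7, 1]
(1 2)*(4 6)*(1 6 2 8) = [0, 8, 6, 3, 2, 5, 4, 7, 1] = (1 8)(2 6 4)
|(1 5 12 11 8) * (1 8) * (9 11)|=5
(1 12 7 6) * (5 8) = (1 12 7 6)(5 8) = [0, 12, 2, 3, 4, 8, 1, 6, 5, 9, 10, 11, 7]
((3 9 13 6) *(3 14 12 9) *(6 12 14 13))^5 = (14)(6 13 12 9)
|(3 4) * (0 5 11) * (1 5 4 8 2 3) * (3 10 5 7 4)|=21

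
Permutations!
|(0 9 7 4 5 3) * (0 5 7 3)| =|(0 9 3 5)(4 7)| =4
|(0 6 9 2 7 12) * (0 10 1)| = 8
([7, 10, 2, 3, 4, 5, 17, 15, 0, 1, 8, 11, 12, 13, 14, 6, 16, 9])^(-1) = [8, 9, 2, 3, 4, 5, 15, 0, 10, 17, 1, 11, 12, 13, 14, 7, 16, 6]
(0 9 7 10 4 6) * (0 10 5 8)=(0 9 7 5 8)(4 6 10)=[9, 1, 2, 3, 6, 8, 10, 5, 0, 7, 4]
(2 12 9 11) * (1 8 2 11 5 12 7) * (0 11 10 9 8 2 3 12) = [11, 2, 7, 12, 4, 0, 6, 1, 3, 5, 9, 10, 8] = (0 11 10 9 5)(1 2 7)(3 12 8)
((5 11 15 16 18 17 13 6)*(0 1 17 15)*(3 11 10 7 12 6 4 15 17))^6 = (18)(0 3)(1 11)(5 10 7 12 6)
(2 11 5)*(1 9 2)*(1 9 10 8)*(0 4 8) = [4, 10, 11, 3, 8, 9, 6, 7, 1, 2, 0, 5] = (0 4 8 1 10)(2 11 5 9)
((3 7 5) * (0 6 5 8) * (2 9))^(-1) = ((0 6 5 3 7 8)(2 9))^(-1) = (0 8 7 3 5 6)(2 9)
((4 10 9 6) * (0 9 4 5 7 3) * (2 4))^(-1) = (0 3 7 5 6 9)(2 10 4) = ((0 9 6 5 7 3)(2 4 10))^(-1)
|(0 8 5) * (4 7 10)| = 3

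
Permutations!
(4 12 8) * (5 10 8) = (4 12 5 10 8) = [0, 1, 2, 3, 12, 10, 6, 7, 4, 9, 8, 11, 5]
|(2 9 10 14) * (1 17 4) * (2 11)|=15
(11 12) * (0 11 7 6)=(0 11 12 7 6)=[11, 1, 2, 3, 4, 5, 0, 6, 8, 9, 10, 12, 7]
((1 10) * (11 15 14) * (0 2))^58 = (11 15 14)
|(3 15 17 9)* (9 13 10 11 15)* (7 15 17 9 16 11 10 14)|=9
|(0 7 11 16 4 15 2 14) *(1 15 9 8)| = 11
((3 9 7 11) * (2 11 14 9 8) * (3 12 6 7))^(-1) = ((2 11 12 6 7 14 9 3 8))^(-1) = (2 8 3 9 14 7 6 12 11)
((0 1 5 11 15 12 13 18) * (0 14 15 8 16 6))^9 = (0 5 8 6 1 11 16)(12 15 14 18 13)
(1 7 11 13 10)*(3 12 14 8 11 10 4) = [0, 7, 2, 12, 3, 5, 6, 10, 11, 9, 1, 13, 14, 4, 8] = (1 7 10)(3 12 14 8 11 13 4)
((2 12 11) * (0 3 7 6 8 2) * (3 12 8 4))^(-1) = ((0 12 11)(2 8)(3 7 6 4))^(-1) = (0 11 12)(2 8)(3 4 6 7)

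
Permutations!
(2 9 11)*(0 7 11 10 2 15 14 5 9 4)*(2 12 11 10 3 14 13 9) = (0 7 10 12 11 15 13 9 3 14 5 2 4) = [7, 1, 4, 14, 0, 2, 6, 10, 8, 3, 12, 15, 11, 9, 5, 13]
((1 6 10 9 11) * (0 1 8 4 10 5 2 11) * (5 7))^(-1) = (0 9 10 4 8 11 2 5 7 6 1)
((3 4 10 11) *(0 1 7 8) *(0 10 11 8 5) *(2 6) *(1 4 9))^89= (0 4 11 3 9 1 7 5)(2 6)(8 10)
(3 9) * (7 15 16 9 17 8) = [0, 1, 2, 17, 4, 5, 6, 15, 7, 3, 10, 11, 12, 13, 14, 16, 9, 8] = (3 17 8 7 15 16 9)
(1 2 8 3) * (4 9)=[0, 2, 8, 1, 9, 5, 6, 7, 3, 4]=(1 2 8 3)(4 9)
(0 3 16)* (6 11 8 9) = [3, 1, 2, 16, 4, 5, 11, 7, 9, 6, 10, 8, 12, 13, 14, 15, 0] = (0 3 16)(6 11 8 9)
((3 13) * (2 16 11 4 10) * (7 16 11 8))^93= ((2 11 4 10)(3 13)(7 16 8))^93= (16)(2 11 4 10)(3 13)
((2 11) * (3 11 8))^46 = ((2 8 3 11))^46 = (2 3)(8 11)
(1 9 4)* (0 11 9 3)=(0 11 9 4 1 3)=[11, 3, 2, 0, 1, 5, 6, 7, 8, 4, 10, 9]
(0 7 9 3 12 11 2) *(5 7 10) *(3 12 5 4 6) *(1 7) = (0 10 4 6 3 5 1 7 9 12 11 2) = [10, 7, 0, 5, 6, 1, 3, 9, 8, 12, 4, 2, 11]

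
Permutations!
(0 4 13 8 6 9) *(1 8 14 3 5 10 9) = (0 4 13 14 3 5 10 9)(1 8 6) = [4, 8, 2, 5, 13, 10, 1, 7, 6, 0, 9, 11, 12, 14, 3]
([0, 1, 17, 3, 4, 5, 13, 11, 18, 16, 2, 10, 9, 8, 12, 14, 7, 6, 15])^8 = (2 12 6 16 8 11 15)(7 18 10 14 17 9 13)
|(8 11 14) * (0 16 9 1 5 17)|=|(0 16 9 1 5 17)(8 11 14)|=6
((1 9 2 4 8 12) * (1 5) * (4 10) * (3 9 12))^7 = (1 12 5)(2 10 4 8 3 9) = ((1 12 5)(2 10 4 8 3 9))^7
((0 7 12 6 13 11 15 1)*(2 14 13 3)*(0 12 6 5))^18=((0 7 6 3 2 14 13 11 15 1 12 5))^18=(0 13)(1 3)(2 12)(5 14)(6 15)(7 11)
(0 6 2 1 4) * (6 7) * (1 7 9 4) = (0 9 4)(2 7 6) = [9, 1, 7, 3, 0, 5, 2, 6, 8, 4]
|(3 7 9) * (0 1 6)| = |(0 1 6)(3 7 9)| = 3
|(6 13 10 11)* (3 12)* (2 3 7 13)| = 8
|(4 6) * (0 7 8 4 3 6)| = |(0 7 8 4)(3 6)| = 4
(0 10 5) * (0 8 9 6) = (0 10 5 8 9 6) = [10, 1, 2, 3, 4, 8, 0, 7, 9, 6, 5]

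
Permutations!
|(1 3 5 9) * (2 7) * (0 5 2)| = 7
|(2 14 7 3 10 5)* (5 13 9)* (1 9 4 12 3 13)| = 11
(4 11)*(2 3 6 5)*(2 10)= (2 3 6 5 10)(4 11)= [0, 1, 3, 6, 11, 10, 5, 7, 8, 9, 2, 4]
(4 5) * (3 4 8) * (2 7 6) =(2 7 6)(3 4 5 8) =[0, 1, 7, 4, 5, 8, 2, 6, 3]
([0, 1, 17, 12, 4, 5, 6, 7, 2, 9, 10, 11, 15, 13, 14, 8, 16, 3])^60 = [0, 1, 2, 3, 4, 5, 6, 7, 8, 9, 10, 11, 12, 13, 14, 15, 16, 17]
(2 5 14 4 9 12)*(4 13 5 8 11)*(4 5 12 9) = (2 8 11 5 14 13 12) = [0, 1, 8, 3, 4, 14, 6, 7, 11, 9, 10, 5, 2, 12, 13]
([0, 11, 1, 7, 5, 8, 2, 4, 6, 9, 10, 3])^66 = [0, 7, 3, 5, 6, 2, 11, 8, 1, 9, 10, 4]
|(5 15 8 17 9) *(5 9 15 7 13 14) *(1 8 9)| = |(1 8 17 15 9)(5 7 13 14)| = 20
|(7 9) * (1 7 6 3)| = |(1 7 9 6 3)| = 5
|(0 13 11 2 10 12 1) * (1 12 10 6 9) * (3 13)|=8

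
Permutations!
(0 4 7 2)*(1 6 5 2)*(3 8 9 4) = (0 3 8 9 4 7 1 6 5 2) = [3, 6, 0, 8, 7, 2, 5, 1, 9, 4]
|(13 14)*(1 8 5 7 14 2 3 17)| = |(1 8 5 7 14 13 2 3 17)| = 9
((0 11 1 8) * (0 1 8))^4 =(11)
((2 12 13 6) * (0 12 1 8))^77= (13)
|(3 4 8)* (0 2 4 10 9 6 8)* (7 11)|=30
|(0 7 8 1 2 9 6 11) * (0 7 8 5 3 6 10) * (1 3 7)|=|(0 8 3 6 11 1 2 9 10)(5 7)|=18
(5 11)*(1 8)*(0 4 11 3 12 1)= (0 4 11 5 3 12 1 8)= [4, 8, 2, 12, 11, 3, 6, 7, 0, 9, 10, 5, 1]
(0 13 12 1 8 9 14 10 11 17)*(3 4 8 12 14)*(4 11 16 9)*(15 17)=(0 13 14 10 16 9 3 11 15 17)(1 12)(4 8)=[13, 12, 2, 11, 8, 5, 6, 7, 4, 3, 16, 15, 1, 14, 10, 17, 9, 0]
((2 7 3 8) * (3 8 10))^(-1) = ((2 7 8)(3 10))^(-1) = (2 8 7)(3 10)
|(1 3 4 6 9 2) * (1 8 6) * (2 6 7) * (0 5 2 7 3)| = 14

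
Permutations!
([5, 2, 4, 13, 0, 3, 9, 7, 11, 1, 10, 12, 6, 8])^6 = [12, 13, 8, 9, 11, 6, 5, 7, 2, 3, 10, 4, 0, 1]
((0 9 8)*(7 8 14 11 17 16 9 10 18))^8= ((0 10 18 7 8)(9 14 11 17 16))^8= (0 7 10 8 18)(9 17 14 16 11)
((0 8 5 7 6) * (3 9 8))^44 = ((0 3 9 8 5 7 6))^44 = (0 9 5 6 3 8 7)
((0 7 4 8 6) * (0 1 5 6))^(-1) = (0 8 4 7)(1 6 5)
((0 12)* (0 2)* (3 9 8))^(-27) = ((0 12 2)(3 9 8))^(-27) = (12)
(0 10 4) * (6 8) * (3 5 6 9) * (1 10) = (0 1 10 4)(3 5 6 8 9) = [1, 10, 2, 5, 0, 6, 8, 7, 9, 3, 4]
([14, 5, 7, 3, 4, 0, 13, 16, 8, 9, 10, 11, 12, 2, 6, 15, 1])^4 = [2, 6, 5, 3, 4, 13, 16, 0, 8, 9, 10, 11, 12, 1, 7, 15, 14]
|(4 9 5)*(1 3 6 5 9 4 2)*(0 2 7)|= 7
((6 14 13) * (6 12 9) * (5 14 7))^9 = (5 13 9 7 14 12 6)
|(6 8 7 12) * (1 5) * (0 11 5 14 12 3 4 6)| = |(0 11 5 1 14 12)(3 4 6 8 7)| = 30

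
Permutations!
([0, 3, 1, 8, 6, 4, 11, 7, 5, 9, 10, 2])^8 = [0, 1, 2, 3, 4, 5, 6, 7, 8, 9, 10, 11]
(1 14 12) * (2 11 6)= [0, 14, 11, 3, 4, 5, 2, 7, 8, 9, 10, 6, 1, 13, 12]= (1 14 12)(2 11 6)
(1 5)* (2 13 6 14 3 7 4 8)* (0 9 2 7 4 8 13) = (0 9 2)(1 5)(3 4 13 6 14)(7 8) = [9, 5, 0, 4, 13, 1, 14, 8, 7, 2, 10, 11, 12, 6, 3]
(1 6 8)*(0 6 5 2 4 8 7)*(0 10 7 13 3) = (0 6 13 3)(1 5 2 4 8)(7 10) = [6, 5, 4, 0, 8, 2, 13, 10, 1, 9, 7, 11, 12, 3]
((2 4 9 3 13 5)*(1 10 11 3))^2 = (1 11 13 2 9 10 3 5 4)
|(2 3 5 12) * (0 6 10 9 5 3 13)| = |(0 6 10 9 5 12 2 13)| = 8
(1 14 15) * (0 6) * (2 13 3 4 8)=[6, 14, 13, 4, 8, 5, 0, 7, 2, 9, 10, 11, 12, 3, 15, 1]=(0 6)(1 14 15)(2 13 3 4 8)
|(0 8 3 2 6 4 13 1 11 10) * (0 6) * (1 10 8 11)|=20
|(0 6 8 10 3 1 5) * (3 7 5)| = |(0 6 8 10 7 5)(1 3)| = 6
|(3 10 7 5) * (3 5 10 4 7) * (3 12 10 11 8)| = 10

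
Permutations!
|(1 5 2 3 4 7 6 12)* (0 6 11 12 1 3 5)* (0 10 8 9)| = |(0 6 1 10 8 9)(2 5)(3 4 7 11 12)| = 30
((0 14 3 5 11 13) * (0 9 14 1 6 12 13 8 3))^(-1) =(0 14 9 13 12 6 1)(3 8 11 5)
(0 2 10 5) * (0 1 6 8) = (0 2 10 5 1 6 8) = [2, 6, 10, 3, 4, 1, 8, 7, 0, 9, 5]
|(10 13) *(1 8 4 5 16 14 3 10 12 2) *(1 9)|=12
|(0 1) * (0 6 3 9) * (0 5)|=6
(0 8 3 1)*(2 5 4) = (0 8 3 1)(2 5 4) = [8, 0, 5, 1, 2, 4, 6, 7, 3]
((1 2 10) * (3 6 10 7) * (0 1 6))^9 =((0 1 2 7 3)(6 10))^9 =(0 3 7 2 1)(6 10)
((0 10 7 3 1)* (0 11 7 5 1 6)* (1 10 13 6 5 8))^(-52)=(0 6 13)(1 5 11 10 7 8 3)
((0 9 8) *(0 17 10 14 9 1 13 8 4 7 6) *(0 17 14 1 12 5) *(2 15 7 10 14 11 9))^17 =((0 12 5)(1 13 8 11 9 4 10)(2 15 7 6 17 14))^17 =(0 5 12)(1 11 10 8 4 13 9)(2 14 17 6 7 15)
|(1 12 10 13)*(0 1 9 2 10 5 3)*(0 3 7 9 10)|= 14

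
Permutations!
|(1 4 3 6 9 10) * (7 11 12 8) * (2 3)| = 28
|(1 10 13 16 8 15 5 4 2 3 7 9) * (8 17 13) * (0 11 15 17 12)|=|(0 11 15 5 4 2 3 7 9 1 10 8 17 13 16 12)|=16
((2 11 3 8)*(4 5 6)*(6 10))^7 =(2 8 3 11)(4 6 10 5)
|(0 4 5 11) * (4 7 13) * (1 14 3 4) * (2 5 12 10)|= 12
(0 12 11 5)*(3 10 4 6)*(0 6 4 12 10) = (0 10 12 11 5 6 3) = [10, 1, 2, 0, 4, 6, 3, 7, 8, 9, 12, 5, 11]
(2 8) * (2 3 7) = (2 8 3 7) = [0, 1, 8, 7, 4, 5, 6, 2, 3]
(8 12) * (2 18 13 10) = (2 18 13 10)(8 12) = [0, 1, 18, 3, 4, 5, 6, 7, 12, 9, 2, 11, 8, 10, 14, 15, 16, 17, 13]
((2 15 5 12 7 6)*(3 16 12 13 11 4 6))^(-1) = (2 6 4 11 13 5 15)(3 7 12 16)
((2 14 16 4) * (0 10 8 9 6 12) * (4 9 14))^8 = ((0 10 8 14 16 9 6 12)(2 4))^8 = (16)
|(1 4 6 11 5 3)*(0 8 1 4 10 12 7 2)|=35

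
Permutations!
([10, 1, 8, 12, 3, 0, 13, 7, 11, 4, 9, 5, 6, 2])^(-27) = [8, 1, 12, 10, 0, 2, 4, 7, 6, 5, 11, 13, 9, 3]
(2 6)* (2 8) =(2 6 8) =[0, 1, 6, 3, 4, 5, 8, 7, 2]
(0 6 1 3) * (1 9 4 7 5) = [6, 3, 2, 0, 7, 1, 9, 5, 8, 4] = (0 6 9 4 7 5 1 3)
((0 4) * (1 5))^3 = ((0 4)(1 5))^3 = (0 4)(1 5)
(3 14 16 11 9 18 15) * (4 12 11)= (3 14 16 4 12 11 9 18 15)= [0, 1, 2, 14, 12, 5, 6, 7, 8, 18, 10, 9, 11, 13, 16, 3, 4, 17, 15]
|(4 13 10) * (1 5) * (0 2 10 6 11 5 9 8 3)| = |(0 2 10 4 13 6 11 5 1 9 8 3)| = 12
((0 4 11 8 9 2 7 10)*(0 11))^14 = (2 10 8)(7 11 9)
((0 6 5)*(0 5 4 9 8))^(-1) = (0 8 9 4 6)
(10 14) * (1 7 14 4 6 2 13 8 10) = [0, 7, 13, 3, 6, 5, 2, 14, 10, 9, 4, 11, 12, 8, 1] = (1 7 14)(2 13 8 10 4 6)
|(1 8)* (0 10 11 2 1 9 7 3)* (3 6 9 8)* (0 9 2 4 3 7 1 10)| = 9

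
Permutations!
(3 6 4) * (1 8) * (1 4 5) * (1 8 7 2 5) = [0, 7, 5, 6, 3, 8, 1, 2, 4] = (1 7 2 5 8 4 3 6)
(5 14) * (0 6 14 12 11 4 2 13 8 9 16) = (0 6 14 5 12 11 4 2 13 8 9 16) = [6, 1, 13, 3, 2, 12, 14, 7, 9, 16, 10, 4, 11, 8, 5, 15, 0]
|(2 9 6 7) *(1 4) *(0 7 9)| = 6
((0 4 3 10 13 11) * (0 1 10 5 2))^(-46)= ((0 4 3 5 2)(1 10 13 11))^(-46)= (0 2 5 3 4)(1 13)(10 11)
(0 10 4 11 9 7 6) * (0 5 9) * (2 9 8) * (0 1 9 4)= (0 10)(1 9 7 6 5 8 2 4 11)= [10, 9, 4, 3, 11, 8, 5, 6, 2, 7, 0, 1]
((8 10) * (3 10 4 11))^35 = (11)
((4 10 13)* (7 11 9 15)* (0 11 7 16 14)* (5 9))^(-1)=(0 14 16 15 9 5 11)(4 13 10)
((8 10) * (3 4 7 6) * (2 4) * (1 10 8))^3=((1 10)(2 4 7 6 3))^3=(1 10)(2 6 4 3 7)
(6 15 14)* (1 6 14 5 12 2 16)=(1 6 15 5 12 2 16)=[0, 6, 16, 3, 4, 12, 15, 7, 8, 9, 10, 11, 2, 13, 14, 5, 1]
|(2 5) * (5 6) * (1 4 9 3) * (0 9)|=|(0 9 3 1 4)(2 6 5)|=15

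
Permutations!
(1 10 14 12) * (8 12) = [0, 10, 2, 3, 4, 5, 6, 7, 12, 9, 14, 11, 1, 13, 8] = (1 10 14 8 12)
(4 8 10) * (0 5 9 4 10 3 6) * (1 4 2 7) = (10)(0 5 9 2 7 1 4 8 3 6) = [5, 4, 7, 6, 8, 9, 0, 1, 3, 2, 10]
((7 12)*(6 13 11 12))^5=((6 13 11 12 7))^5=(13)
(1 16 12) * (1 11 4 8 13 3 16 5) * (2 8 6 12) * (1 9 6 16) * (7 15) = [0, 5, 8, 1, 16, 9, 12, 15, 13, 6, 10, 4, 11, 3, 14, 7, 2] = (1 5 9 6 12 11 4 16 2 8 13 3)(7 15)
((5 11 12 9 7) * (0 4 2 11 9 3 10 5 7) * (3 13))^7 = ((0 4 2 11 12 13 3 10 5 9))^7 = (0 10 12 4 5 13 2 9 3 11)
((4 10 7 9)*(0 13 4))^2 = ((0 13 4 10 7 9))^2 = (0 4 7)(9 13 10)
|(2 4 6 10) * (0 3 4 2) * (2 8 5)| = 15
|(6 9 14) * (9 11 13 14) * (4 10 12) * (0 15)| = 12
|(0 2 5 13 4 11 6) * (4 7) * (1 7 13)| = |(13)(0 2 5 1 7 4 11 6)| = 8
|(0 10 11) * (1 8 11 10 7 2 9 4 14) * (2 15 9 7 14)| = 5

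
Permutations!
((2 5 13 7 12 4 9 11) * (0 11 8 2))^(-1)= (0 11)(2 8 9 4 12 7 13 5)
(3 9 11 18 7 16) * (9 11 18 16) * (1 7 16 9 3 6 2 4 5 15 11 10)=(1 7 3 10)(2 4 5 15 11 9 18 16 6)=[0, 7, 4, 10, 5, 15, 2, 3, 8, 18, 1, 9, 12, 13, 14, 11, 6, 17, 16]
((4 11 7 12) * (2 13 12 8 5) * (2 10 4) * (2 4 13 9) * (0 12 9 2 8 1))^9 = (0 11)(1 4)(5 8 9 13 10)(7 12) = ((0 12 4 11 7 1)(5 10 13 9 8))^9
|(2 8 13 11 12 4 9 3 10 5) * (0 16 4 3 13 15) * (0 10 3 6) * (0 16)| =|(2 8 15 10 5)(4 9 13 11 12 6 16)| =35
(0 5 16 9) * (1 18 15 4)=(0 5 16 9)(1 18 15 4)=[5, 18, 2, 3, 1, 16, 6, 7, 8, 0, 10, 11, 12, 13, 14, 4, 9, 17, 15]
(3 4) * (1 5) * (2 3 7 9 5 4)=[0, 4, 3, 2, 7, 1, 6, 9, 8, 5]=(1 4 7 9 5)(2 3)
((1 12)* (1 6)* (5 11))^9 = (12)(5 11)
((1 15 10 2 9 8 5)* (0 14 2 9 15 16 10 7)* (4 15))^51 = (0 4)(1 9)(2 7)(5 10)(8 16)(14 15) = ((0 14 2 4 15 7)(1 16 10 9 8 5))^51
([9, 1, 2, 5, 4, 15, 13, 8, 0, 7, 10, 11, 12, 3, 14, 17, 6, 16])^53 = (0 9 7 8)(3 16 5 6 15 13 17)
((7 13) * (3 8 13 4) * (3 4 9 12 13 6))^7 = ((3 8 6)(7 9 12 13))^7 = (3 8 6)(7 13 12 9)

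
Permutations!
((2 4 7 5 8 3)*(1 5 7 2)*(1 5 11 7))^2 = ((1 11 7)(2 4)(3 5 8))^2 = (1 7 11)(3 8 5)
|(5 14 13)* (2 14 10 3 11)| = |(2 14 13 5 10 3 11)| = 7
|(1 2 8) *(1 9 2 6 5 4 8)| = 7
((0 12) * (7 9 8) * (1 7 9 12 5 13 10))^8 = (0 5 13 10 1 7 12)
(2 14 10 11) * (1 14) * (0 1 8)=[1, 14, 8, 3, 4, 5, 6, 7, 0, 9, 11, 2, 12, 13, 10]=(0 1 14 10 11 2 8)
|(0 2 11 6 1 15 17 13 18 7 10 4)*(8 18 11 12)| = 24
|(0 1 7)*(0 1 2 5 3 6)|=|(0 2 5 3 6)(1 7)|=10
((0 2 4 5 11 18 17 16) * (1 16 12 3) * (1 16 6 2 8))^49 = ((0 8 1 6 2 4 5 11 18 17 12 3 16))^49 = (0 12 11 2 8 3 18 4 1 16 17 5 6)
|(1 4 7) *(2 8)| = 6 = |(1 4 7)(2 8)|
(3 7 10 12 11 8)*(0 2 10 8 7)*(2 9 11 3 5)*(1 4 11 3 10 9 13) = (0 13 1 4 11 7 8 5 2 9 3)(10 12) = [13, 4, 9, 0, 11, 2, 6, 8, 5, 3, 12, 7, 10, 1]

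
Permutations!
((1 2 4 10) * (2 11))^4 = (1 10 4 2 11)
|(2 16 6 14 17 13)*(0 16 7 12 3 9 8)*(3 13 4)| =|(0 16 6 14 17 4 3 9 8)(2 7 12 13)| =36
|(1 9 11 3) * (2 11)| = |(1 9 2 11 3)| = 5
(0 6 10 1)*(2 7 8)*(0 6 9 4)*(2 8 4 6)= (0 9 6 10 1 2 7 4)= [9, 2, 7, 3, 0, 5, 10, 4, 8, 6, 1]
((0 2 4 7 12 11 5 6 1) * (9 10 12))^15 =((0 2 4 7 9 10 12 11 5 6 1))^15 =(0 9 5 2 10 6 4 12 1 7 11)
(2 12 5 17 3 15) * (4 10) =[0, 1, 12, 15, 10, 17, 6, 7, 8, 9, 4, 11, 5, 13, 14, 2, 16, 3] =(2 12 5 17 3 15)(4 10)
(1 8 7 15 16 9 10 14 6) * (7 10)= (1 8 10 14 6)(7 15 16 9)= [0, 8, 2, 3, 4, 5, 1, 15, 10, 7, 14, 11, 12, 13, 6, 16, 9]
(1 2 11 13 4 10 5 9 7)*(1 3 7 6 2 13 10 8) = (1 13 4 8)(2 11 10 5 9 6)(3 7) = [0, 13, 11, 7, 8, 9, 2, 3, 1, 6, 5, 10, 12, 4]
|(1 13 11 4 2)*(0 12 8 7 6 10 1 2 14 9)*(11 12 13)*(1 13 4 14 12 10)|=|(0 4 12 8 7 6 1 11 14 9)(10 13)|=10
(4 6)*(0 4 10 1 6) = [4, 6, 2, 3, 0, 5, 10, 7, 8, 9, 1] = (0 4)(1 6 10)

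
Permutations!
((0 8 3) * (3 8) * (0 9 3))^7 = ((3 9))^7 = (3 9)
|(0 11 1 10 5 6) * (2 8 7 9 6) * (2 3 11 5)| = 11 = |(0 5 3 11 1 10 2 8 7 9 6)|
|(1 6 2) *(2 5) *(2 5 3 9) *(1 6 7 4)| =12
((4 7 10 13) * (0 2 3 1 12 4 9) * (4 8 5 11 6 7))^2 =(0 3 12 5 6 10 9 2 1 8 11 7 13)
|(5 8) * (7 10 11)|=6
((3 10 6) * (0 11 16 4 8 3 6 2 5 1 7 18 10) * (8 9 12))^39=(0 3 8 12 9 4 16 11)(1 10)(2 7)(5 18)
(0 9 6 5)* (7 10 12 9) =[7, 1, 2, 3, 4, 0, 5, 10, 8, 6, 12, 11, 9] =(0 7 10 12 9 6 5)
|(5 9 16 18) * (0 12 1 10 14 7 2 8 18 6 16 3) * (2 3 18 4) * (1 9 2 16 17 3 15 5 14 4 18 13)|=77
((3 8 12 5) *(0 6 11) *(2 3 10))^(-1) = (0 11 6)(2 10 5 12 8 3)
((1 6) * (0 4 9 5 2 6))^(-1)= ((0 4 9 5 2 6 1))^(-1)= (0 1 6 2 5 9 4)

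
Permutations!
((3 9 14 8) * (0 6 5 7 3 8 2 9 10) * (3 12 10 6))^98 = ((0 3 6 5 7 12 10)(2 9 14))^98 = (2 14 9)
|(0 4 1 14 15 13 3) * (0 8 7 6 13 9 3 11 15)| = 8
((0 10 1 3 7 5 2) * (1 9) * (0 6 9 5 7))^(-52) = ((0 10 5 2 6 9 1 3))^(-52) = (0 6)(1 5)(2 3)(9 10)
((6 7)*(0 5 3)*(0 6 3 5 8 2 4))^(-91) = (0 8 2 4)(3 7 6)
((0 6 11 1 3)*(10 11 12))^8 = (0 6 12 10 11 1 3)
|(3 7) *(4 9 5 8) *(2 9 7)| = 7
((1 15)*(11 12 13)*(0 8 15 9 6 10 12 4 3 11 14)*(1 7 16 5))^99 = ((0 8 15 7 16 5 1 9 6 10 12 13 14)(3 11 4))^99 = (0 6 7 13 1 8 10 16 14 9 15 12 5)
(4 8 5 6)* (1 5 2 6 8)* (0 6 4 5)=(0 6 5 8 2 4 1)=[6, 0, 4, 3, 1, 8, 5, 7, 2]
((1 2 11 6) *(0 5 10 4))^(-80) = (11)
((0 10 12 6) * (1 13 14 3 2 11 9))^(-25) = ((0 10 12 6)(1 13 14 3 2 11 9))^(-25) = (0 6 12 10)(1 3 9 14 11 13 2)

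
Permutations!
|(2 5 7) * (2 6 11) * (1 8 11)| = 7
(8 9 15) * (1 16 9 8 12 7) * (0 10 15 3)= [10, 16, 2, 0, 4, 5, 6, 1, 8, 3, 15, 11, 7, 13, 14, 12, 9]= (0 10 15 12 7 1 16 9 3)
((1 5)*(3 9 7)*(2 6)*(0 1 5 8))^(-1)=(0 8 1)(2 6)(3 7 9)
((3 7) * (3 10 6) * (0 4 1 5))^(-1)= (0 5 1 4)(3 6 10 7)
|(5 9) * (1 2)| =2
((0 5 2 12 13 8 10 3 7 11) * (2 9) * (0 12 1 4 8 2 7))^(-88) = (0 7 13 4 3 9 12 1 10 5 11 2 8) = ((0 5 9 7 11 12 13 2 1 4 8 10 3))^(-88)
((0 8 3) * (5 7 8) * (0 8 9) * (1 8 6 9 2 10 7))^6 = (10)(0 9 6 3 8 1 5)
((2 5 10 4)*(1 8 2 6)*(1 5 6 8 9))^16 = ((1 9)(2 6 5 10 4 8))^16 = (2 4 5)(6 8 10)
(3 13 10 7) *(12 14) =(3 13 10 7)(12 14) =[0, 1, 2, 13, 4, 5, 6, 3, 8, 9, 7, 11, 14, 10, 12]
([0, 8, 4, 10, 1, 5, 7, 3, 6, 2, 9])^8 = (1 4 2 9 10 3 7 6 8)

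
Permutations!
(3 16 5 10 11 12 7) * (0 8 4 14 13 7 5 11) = (0 8 4 14 13 7 3 16 11 12 5 10) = [8, 1, 2, 16, 14, 10, 6, 3, 4, 9, 0, 12, 5, 7, 13, 15, 11]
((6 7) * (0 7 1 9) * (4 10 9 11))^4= ((0 7 6 1 11 4 10 9))^4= (0 11)(1 9)(4 7)(6 10)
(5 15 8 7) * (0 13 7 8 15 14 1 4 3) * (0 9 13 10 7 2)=[10, 4, 0, 9, 3, 14, 6, 5, 8, 13, 7, 11, 12, 2, 1, 15]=(15)(0 10 7 5 14 1 4 3 9 13 2)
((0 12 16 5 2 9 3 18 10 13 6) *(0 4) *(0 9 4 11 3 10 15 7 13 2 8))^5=((0 12 16 5 8)(2 4 9 10)(3 18 15 7 13 6 11))^5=(2 4 9 10)(3 6 7 18 11 13 15)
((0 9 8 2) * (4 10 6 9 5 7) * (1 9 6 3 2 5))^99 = (0 2 3 10 4 7 5 8 9 1)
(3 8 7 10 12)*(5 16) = (3 8 7 10 12)(5 16) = [0, 1, 2, 8, 4, 16, 6, 10, 7, 9, 12, 11, 3, 13, 14, 15, 5]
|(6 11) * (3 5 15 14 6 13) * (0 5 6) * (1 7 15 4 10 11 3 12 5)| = 30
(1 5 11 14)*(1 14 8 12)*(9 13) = (14)(1 5 11 8 12)(9 13) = [0, 5, 2, 3, 4, 11, 6, 7, 12, 13, 10, 8, 1, 9, 14]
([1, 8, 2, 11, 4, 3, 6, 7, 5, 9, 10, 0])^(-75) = (0 5)(1 3)(8 11)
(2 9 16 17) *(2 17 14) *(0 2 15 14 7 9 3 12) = (17)(0 2 3 12)(7 9 16)(14 15) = [2, 1, 3, 12, 4, 5, 6, 9, 8, 16, 10, 11, 0, 13, 15, 14, 7, 17]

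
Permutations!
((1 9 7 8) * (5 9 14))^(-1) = ((1 14 5 9 7 8))^(-1) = (1 8 7 9 5 14)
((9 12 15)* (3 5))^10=(9 12 15)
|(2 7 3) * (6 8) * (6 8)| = |(8)(2 7 3)| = 3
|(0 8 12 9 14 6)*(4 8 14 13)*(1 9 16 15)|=|(0 14 6)(1 9 13 4 8 12 16 15)|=24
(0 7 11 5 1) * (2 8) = (0 7 11 5 1)(2 8) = [7, 0, 8, 3, 4, 1, 6, 11, 2, 9, 10, 5]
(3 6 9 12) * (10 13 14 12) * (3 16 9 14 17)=(3 6 14 12 16 9 10 13 17)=[0, 1, 2, 6, 4, 5, 14, 7, 8, 10, 13, 11, 16, 17, 12, 15, 9, 3]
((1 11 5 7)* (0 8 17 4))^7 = (0 4 17 8)(1 7 5 11)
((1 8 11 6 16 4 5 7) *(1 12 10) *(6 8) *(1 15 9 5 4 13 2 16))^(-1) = (1 6)(2 13 16)(5 9 15 10 12 7)(8 11)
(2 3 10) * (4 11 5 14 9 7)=(2 3 10)(4 11 5 14 9 7)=[0, 1, 3, 10, 11, 14, 6, 4, 8, 7, 2, 5, 12, 13, 9]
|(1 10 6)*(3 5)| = |(1 10 6)(3 5)| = 6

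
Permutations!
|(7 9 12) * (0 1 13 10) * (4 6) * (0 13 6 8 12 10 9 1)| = |(1 6 4 8 12 7)(9 10 13)| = 6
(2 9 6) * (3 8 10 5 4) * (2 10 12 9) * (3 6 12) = (3 8)(4 6 10 5)(9 12) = [0, 1, 2, 8, 6, 4, 10, 7, 3, 12, 5, 11, 9]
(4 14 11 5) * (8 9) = (4 14 11 5)(8 9) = [0, 1, 2, 3, 14, 4, 6, 7, 9, 8, 10, 5, 12, 13, 11]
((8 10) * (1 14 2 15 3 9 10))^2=(1 2 3 10)(8 14 15 9)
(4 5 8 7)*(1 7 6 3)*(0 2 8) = (0 2 8 6 3 1 7 4 5) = [2, 7, 8, 1, 5, 0, 3, 4, 6]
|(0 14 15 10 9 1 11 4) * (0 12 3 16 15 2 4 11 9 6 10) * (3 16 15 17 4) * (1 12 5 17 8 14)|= 30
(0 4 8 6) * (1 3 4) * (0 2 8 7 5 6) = (0 1 3 4 7 5 6 2 8) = [1, 3, 8, 4, 7, 6, 2, 5, 0]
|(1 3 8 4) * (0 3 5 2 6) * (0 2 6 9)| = 9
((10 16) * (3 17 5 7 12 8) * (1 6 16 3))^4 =(1 3 12 16 5)(6 17 8 10 7)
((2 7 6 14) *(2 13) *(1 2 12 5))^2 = ((1 2 7 6 14 13 12 5))^2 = (1 7 14 12)(2 6 13 5)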